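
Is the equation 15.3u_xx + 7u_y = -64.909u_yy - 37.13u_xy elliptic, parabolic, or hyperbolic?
Rewriting in standard form: 15.3u_xx + 37.13u_xy + 64.909u_yy + 7u_y = 0. Computing B² - 4AC with A = 15.3, B = 37.13, C = 64.909: discriminant = -2593.7939 (negative). Answer: elliptic.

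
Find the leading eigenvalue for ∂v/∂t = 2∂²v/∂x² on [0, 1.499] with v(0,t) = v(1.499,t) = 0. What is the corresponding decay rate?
Eigenvalues: λₙ = 2n²π²/1.499².
First three modes:
  n=1: λ₁ = 2π²/1.499² ≈ 8.785
  n=2: λ₂ = 8π²/1.499² ≈ 35.139 (4× faster decay)
  n=3: λ₃ = 18π²/1.499² ≈ 79.062 (9× faster decay)
As t → ∞, higher modes decay exponentially faster. The n=1 mode dominates: v ~ c₁ sin(πx/1.499) e^{-λ₁t}.
Decay rate: λ₁ = 2π²/1.499² ≈ 8.785.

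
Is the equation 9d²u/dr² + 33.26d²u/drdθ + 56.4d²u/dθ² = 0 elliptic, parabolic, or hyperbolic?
Computing B² - 4AC with A = 9, B = 33.26, C = 56.4: discriminant = -924.1724 (negative). Answer: elliptic.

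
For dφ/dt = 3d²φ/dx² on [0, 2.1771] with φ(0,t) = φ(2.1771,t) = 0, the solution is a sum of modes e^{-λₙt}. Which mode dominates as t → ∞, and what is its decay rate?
Eigenvalues: λₙ = 3n²π²/2.1771².
First three modes:
  n=1: λ₁ = 3π²/2.1771² ≈ 6.247
  n=2: λ₂ = 12π²/2.1771² ≈ 24.988 (4× faster decay)
  n=3: λ₃ = 27π²/2.1771² ≈ 56.222 (9× faster decay)
As t → ∞, higher modes decay exponentially faster. The n=1 mode dominates: φ ~ c₁ sin(πx/2.1771) e^{-λ₁t}.
Decay rate: λ₁ = 3π²/2.1771² ≈ 6.247.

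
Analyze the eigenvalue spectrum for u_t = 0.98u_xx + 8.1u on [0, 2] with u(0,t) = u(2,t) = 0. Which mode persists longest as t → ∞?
Eigenvalues: λₙ = 0.98n²π²/2² - 8.1.
First three modes:
  n=1: λ₁ = 0.98π²/2² - 8.1 ≈ -5.682
  n=2: λ₂ = 3.92π²/2² - 8.1 ≈ 1.572
  n=3: λ₃ = 8.82π²/2² - 8.1 ≈ 13.662
Since 0.98π²/2² ≈ 2.418 < 8.1, λ₁ < 0.
The n=1 mode grows fastest (−λₙ is largest for n=1) → dominates.
Asymptotic: u ~ c₁ sin(πx/2) e^{5.682t} (exponential growth at rate −λ₁ ≈ 5.682).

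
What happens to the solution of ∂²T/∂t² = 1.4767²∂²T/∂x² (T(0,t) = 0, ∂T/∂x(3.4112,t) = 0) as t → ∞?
T oscillates (no decay). Energy is conserved; the solution oscillates indefinitely as standing waves.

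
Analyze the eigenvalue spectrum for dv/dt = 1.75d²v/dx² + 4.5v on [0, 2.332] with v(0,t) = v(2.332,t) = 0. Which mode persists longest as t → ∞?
Eigenvalues: λₙ = 1.75n²π²/2.332² - 4.5.
First three modes:
  n=1: λ₁ = 1.75π²/2.332² - 4.5 ≈ -1.324
  n=2: λ₂ = 7π²/2.332² - 4.5 ≈ 8.204
  n=3: λ₃ = 15.75π²/2.332² - 4.5 ≈ 24.084
Since 1.75π²/2.332² ≈ 3.176 < 4.5, λ₁ < 0.
The n=1 mode grows fastest (−λₙ is largest for n=1) → dominates.
Asymptotic: v ~ c₁ sin(πx/2.332) e^{1.324t} (exponential growth at rate −λ₁ ≈ 1.324).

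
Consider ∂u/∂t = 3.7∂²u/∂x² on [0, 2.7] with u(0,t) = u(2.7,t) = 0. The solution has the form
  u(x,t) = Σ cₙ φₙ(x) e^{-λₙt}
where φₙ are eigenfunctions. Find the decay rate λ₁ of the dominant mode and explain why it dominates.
Eigenvalues: λₙ = 3.7n²π²/2.7².
First three modes:
  n=1: λ₁ = 3.7π²/2.7² ≈ 5.009
  n=2: λ₂ = 14.8π²/2.7² ≈ 20.037 (4× faster decay)
  n=3: λ₃ = 33.3π²/2.7² ≈ 45.083 (9× faster decay)
As t → ∞, higher modes decay exponentially faster. The n=1 mode dominates: u ~ c₁ sin(πx/2.7) e^{-λ₁t}.
Decay rate: λ₁ = 3.7π²/2.7² ≈ 5.009.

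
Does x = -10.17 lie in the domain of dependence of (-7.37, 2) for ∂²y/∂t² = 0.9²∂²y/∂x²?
No. The domain of dependence is [-9.17, -5.57], and -10.17 is outside this interval.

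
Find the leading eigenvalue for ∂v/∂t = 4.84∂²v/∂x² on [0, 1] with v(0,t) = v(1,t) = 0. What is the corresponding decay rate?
Eigenvalues: λₙ = 4.84n²π².
First three modes:
  n=1: λ₁ = 4.84π² ≈ 47.769
  n=2: λ₂ = 19.36π² ≈ 191.076 (4× faster decay)
  n=3: λ₃ = 43.56π² ≈ 429.92 (9× faster decay)
As t → ∞, higher modes decay exponentially faster. The n=1 mode dominates: v ~ c₁ sin(πx) e^{-λ₁t}.
Decay rate: λ₁ = 4.84π² ≈ 47.769.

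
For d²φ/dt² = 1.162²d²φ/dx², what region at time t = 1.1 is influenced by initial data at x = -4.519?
Domain of influence: [-5.7972, -3.2408]. Data at x = -4.519 spreads outward at speed 1.162.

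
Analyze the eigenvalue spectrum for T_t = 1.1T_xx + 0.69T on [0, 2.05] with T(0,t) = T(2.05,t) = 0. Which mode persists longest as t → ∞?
Eigenvalues: λₙ = 1.1n²π²/2.05² - 0.69.
First three modes:
  n=1: λ₁ = 1.1π²/2.05² - 0.69 ≈ 1.893
  n=2: λ₂ = 4.4π²/2.05² - 0.69 ≈ 9.643
  n=3: λ₃ = 9.9π²/2.05² - 0.69 ≈ 22.56
Since 1.1π²/2.05² ≈ 2.583 > 0.69, all λₙ > 0.
The n=1 mode decays slowest → dominates as t → ∞.
Asymptotic: T ~ c₁ sin(πx/2.05) e^{-λ₁t} with decay rate λ₁ ≈ 1.893.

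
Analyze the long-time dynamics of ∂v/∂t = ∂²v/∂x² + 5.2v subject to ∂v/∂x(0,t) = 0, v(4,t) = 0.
Long-time behavior: v grows unboundedly. Reaction dominates diffusion (r=5.2 > κπ²/(4L²)≈0.15); solution grows exponentially.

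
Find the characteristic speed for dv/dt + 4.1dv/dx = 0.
Speed = 4.1. Information travels along x - 4.1t = const (rightward).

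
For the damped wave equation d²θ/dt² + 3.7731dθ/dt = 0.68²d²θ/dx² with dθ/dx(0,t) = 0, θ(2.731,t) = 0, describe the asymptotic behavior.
θ → 0. Damping (γ=3.7731) dissipates energy; oscillations decay exponentially.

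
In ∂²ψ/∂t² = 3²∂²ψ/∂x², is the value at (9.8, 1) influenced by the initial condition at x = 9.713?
Yes. The domain of dependence is [6.8, 12.8], and 9.713 ∈ [6.8, 12.8].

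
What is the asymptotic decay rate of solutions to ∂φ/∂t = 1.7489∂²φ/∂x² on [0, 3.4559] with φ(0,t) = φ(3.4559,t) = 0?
Eigenvalues: λₙ = 1.7489n²π²/3.4559².
First three modes:
  n=1: λ₁ = 1.7489π²/3.4559² ≈ 1.445
  n=2: λ₂ = 6.9956π²/3.4559² ≈ 5.781 (4× faster decay)
  n=3: λ₃ = 15.7401π²/3.4559² ≈ 13.007 (9× faster decay)
As t → ∞, higher modes decay exponentially faster. The n=1 mode dominates: φ ~ c₁ sin(πx/3.4559) e^{-λ₁t}.
Decay rate: λ₁ = 1.7489π²/3.4559² ≈ 1.445.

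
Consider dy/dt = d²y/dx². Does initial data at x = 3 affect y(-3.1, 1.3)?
Yes, for any finite x. The heat equation has infinite propagation speed, so all initial data affects all points at any t > 0.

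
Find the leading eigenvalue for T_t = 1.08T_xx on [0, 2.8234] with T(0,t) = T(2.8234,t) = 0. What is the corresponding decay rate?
Eigenvalues: λₙ = 1.08n²π²/2.8234².
First three modes:
  n=1: λ₁ = 1.08π²/2.8234² ≈ 1.337
  n=2: λ₂ = 4.32π²/2.8234² ≈ 5.349 (4× faster decay)
  n=3: λ₃ = 9.72π²/2.8234² ≈ 12.034 (9× faster decay)
As t → ∞, higher modes decay exponentially faster. The n=1 mode dominates: T ~ c₁ sin(πx/2.8234) e^{-λ₁t}.
Decay rate: λ₁ = 1.08π²/2.8234² ≈ 1.337.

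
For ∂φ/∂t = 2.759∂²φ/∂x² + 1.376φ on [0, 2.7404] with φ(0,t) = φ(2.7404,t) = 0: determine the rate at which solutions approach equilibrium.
Eigenvalues: λₙ = 2.759n²π²/2.7404² - 1.376.
First three modes:
  n=1: λ₁ = 2.759π²/2.7404² - 1.376 ≈ 2.25
  n=2: λ₂ = 11.036π²/2.7404² - 1.376 ≈ 13.128
  n=3: λ₃ = 24.831π²/2.7404² - 1.376 ≈ 31.258
Since 2.759π²/2.7404² ≈ 3.626 > 1.376, all λₙ > 0.
The n=1 mode decays slowest → dominates as t → ∞.
Asymptotic: φ ~ c₁ sin(πx/2.7404) e^{-λ₁t} with decay rate λ₁ ≈ 2.25.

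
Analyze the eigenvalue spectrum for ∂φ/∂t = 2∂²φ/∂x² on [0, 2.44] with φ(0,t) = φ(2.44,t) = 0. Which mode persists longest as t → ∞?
Eigenvalues: λₙ = 2n²π²/2.44².
First three modes:
  n=1: λ₁ = 2π²/2.44² ≈ 3.316
  n=2: λ₂ = 8π²/2.44² ≈ 13.262 (4× faster decay)
  n=3: λ₃ = 18π²/2.44² ≈ 29.84 (9× faster decay)
As t → ∞, higher modes decay exponentially faster. The n=1 mode dominates: φ ~ c₁ sin(πx/2.44) e^{-λ₁t}.
Decay rate: λ₁ = 2π²/2.44² ≈ 3.316.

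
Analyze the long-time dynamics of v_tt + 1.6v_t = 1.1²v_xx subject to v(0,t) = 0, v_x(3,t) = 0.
Long-time behavior: v → 0. Damping (γ=1.6) dissipates energy; oscillations decay exponentially.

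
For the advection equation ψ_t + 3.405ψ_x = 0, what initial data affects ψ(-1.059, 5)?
A single point: x = -18.084. The characteristic through (-1.059, 5) is x - 3.405t = const, so x = -1.059 - 3.405·5 = -18.084.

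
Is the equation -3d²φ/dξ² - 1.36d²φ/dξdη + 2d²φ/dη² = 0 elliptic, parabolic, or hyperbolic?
Computing B² - 4AC with A = -3, B = -1.36, C = 2: discriminant = 25.8496 (positive). Answer: hyperbolic.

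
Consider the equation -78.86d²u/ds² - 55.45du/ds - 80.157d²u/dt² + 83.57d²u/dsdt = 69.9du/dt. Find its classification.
Rewriting in standard form: -78.86d²u/ds² + 83.57d²u/dsdt - 80.157d²u/dt² - 55.45du/ds - 69.9du/dt = 0. Elliptic. (A = -78.86, B = 83.57, C = -80.157 gives B² - 4AC = -18300.77918.)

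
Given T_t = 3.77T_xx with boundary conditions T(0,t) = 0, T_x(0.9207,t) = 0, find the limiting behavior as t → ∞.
T → 0. Heat escapes through the Dirichlet boundary.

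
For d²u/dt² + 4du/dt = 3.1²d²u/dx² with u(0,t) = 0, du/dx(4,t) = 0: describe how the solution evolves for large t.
u → 0. Damping (γ=4) dissipates energy; oscillations decay exponentially.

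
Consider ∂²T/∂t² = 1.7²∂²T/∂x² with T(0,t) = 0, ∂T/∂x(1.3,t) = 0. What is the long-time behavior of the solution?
As t → ∞, T oscillates (no decay). Energy is conserved; the solution oscillates indefinitely as standing waves.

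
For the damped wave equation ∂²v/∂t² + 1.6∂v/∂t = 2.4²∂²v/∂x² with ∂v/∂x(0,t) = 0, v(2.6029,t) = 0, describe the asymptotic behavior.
v → 0. Damping (γ=1.6) dissipates energy; oscillations decay exponentially.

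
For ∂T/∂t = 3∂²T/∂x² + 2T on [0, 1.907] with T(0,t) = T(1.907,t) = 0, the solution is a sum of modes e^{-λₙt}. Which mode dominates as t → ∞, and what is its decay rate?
Eigenvalues: λₙ = 3n²π²/1.907² - 2.
First three modes:
  n=1: λ₁ = 3π²/1.907² - 2 ≈ 6.142
  n=2: λ₂ = 12π²/1.907² - 2 ≈ 30.567
  n=3: λ₃ = 27π²/1.907² - 2 ≈ 71.276
Since 3π²/1.907² ≈ 8.142 > 2, all λₙ > 0.
The n=1 mode decays slowest → dominates as t → ∞.
Asymptotic: T ~ c₁ sin(πx/1.907) e^{-λ₁t} with decay rate λ₁ ≈ 6.142.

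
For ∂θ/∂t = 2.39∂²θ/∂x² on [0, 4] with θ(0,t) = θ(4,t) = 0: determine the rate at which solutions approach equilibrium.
Eigenvalues: λₙ = 2.39n²π²/4².
First three modes:
  n=1: λ₁ = 2.39π²/4² ≈ 1.474
  n=2: λ₂ = 9.56π²/4² ≈ 5.897 (4× faster decay)
  n=3: λ₃ = 21.51π²/4² ≈ 13.268 (9× faster decay)
As t → ∞, higher modes decay exponentially faster. The n=1 mode dominates: θ ~ c₁ sin(πx/4) e^{-λ₁t}.
Decay rate: λ₁ = 2.39π²/4² ≈ 1.474.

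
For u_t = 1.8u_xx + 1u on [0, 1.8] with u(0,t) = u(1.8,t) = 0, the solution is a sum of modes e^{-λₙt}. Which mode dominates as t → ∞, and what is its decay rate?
Eigenvalues: λₙ = 1.8n²π²/1.8² - 1.
First three modes:
  n=1: λ₁ = 1.8π²/1.8² - 1 ≈ 4.483
  n=2: λ₂ = 7.2π²/1.8² - 1 ≈ 20.932
  n=3: λ₃ = 16.2π²/1.8² - 1 ≈ 48.348
Since 1.8π²/1.8² ≈ 5.483 > 1, all λₙ > 0.
The n=1 mode decays slowest → dominates as t → ∞.
Asymptotic: u ~ c₁ sin(πx/1.8) e^{-λ₁t} with decay rate λ₁ ≈ 4.483.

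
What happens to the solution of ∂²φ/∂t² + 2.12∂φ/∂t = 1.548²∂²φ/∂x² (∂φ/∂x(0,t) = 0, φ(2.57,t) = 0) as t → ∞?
φ → 0. Damping (γ=2.12) dissipates energy; oscillations decay exponentially.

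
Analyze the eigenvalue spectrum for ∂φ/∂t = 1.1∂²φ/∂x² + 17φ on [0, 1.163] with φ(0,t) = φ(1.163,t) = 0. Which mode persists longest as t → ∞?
Eigenvalues: λₙ = 1.1n²π²/1.163² - 17.
First three modes:
  n=1: λ₁ = 1.1π²/1.163² - 17 ≈ -8.973
  n=2: λ₂ = 4.4π²/1.163² - 17 ≈ 15.107
  n=3: λ₃ = 9.9π²/1.163² - 17 ≈ 55.24
Since 1.1π²/1.163² ≈ 8.027 < 17, λ₁ < 0.
The n=1 mode grows fastest (−λₙ is largest for n=1) → dominates.
Asymptotic: φ ~ c₁ sin(πx/1.163) e^{8.973t} (exponential growth at rate −λ₁ ≈ 8.973).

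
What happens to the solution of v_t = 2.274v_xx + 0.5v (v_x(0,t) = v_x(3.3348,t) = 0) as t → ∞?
v grows unboundedly. With Neumann BCs the constant mode has diffusion eigenvalue 0, so any r > 0 makes it grow like e^(0.5t); solution grows exponentially.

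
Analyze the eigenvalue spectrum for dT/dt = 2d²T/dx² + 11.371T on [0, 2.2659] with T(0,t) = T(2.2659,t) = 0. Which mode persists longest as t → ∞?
Eigenvalues: λₙ = 2n²π²/2.2659² - 11.371.
First three modes:
  n=1: λ₁ = 2π²/2.2659² - 11.371 ≈ -7.526
  n=2: λ₂ = 8π²/2.2659² - 11.371 ≈ 4.007
  n=3: λ₃ = 18π²/2.2659² - 11.371 ≈ 23.23
Since 2π²/2.2659² ≈ 3.845 < 11.371, λ₁ < 0.
The n=1 mode grows fastest (−λₙ is largest for n=1) → dominates.
Asymptotic: T ~ c₁ sin(πx/2.2659) e^{7.526t} (exponential growth at rate −λ₁ ≈ 7.526).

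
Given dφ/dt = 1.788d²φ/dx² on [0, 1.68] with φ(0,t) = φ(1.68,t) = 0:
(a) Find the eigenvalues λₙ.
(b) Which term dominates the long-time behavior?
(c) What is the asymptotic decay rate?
Eigenvalues: λₙ = 1.788n²π²/1.68².
First three modes:
  n=1: λ₁ = 1.788π²/1.68² ≈ 6.252
  n=2: λ₂ = 7.152π²/1.68² ≈ 25.01 (4× faster decay)
  n=3: λ₃ = 16.092π²/1.68² ≈ 56.272 (9× faster decay)
As t → ∞, higher modes decay exponentially faster. The n=1 mode dominates: φ ~ c₁ sin(πx/1.68) e^{-λ₁t}.
Decay rate: λ₁ = 1.788π²/1.68² ≈ 6.252.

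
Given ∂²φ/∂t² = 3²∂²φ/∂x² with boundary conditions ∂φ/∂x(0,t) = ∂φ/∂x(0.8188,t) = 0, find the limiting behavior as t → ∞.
φ oscillates about a mean that drifts linearly in t (generically unbounded; no decay). There is no damping, so the nonconstant modes persist as standing waves (energy conserved, no decay). But with Neumann conditions at both ends the constant mode has eigenvalue 0: the spatial mean M(t) of φ satisfies M'' = 0, so M(t) = M(0) + M'(0)·t. Unless the initial velocity has zero mean (∫φ_t(x,0)dx = 0), the solution grows linearly in t (unbounded, though not exponentially); if it does have zero mean, the solution stays bounded and simply oscillates.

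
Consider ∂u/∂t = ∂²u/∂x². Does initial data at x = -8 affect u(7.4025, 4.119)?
Yes, for any finite x. The heat equation has infinite propagation speed, so all initial data affects all points at any t > 0.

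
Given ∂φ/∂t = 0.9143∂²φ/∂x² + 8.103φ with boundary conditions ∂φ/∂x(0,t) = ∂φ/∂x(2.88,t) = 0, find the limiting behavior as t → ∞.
φ grows unboundedly. With Neumann BCs the constant mode has diffusion eigenvalue 0, so any r > 0 makes it grow like e^(8.103t); solution grows exponentially.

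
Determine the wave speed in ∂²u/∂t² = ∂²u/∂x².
Speed = 1. Information travels along characteristics x = x₀ ± 1t.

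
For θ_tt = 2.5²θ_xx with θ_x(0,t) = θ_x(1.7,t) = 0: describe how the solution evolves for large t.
θ oscillates about a mean that drifts linearly in t (generically unbounded; no decay). There is no damping, so the nonconstant modes persist as standing waves (energy conserved, no decay). But with Neumann conditions at both ends the constant mode has eigenvalue 0: the spatial mean M(t) of θ satisfies M'' = 0, so M(t) = M(0) + M'(0)·t. Unless the initial velocity has zero mean (∫θ_t(x,0)dx = 0), the solution grows linearly in t (unbounded, though not exponentially); if it does have zero mean, the solution stays bounded and simply oscillates.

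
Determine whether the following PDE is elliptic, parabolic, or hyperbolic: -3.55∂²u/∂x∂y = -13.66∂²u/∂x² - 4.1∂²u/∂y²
Rewriting in standard form: 13.66∂²u/∂x² - 3.55∂²u/∂x∂y + 4.1∂²u/∂y² = 0. Coefficients: A = 13.66, B = -3.55, C = 4.1. B² - 4AC = -211.4215, which is negative, so the equation is elliptic.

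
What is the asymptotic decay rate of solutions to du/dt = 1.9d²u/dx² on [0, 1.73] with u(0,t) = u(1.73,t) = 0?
Eigenvalues: λₙ = 1.9n²π²/1.73².
First three modes:
  n=1: λ₁ = 1.9π²/1.73² ≈ 6.266
  n=2: λ₂ = 7.6π²/1.73² ≈ 25.062 (4× faster decay)
  n=3: λ₃ = 17.1π²/1.73² ≈ 56.39 (9× faster decay)
As t → ∞, higher modes decay exponentially faster. The n=1 mode dominates: u ~ c₁ sin(πx/1.73) e^{-λ₁t}.
Decay rate: λ₁ = 1.9π²/1.73² ≈ 6.266.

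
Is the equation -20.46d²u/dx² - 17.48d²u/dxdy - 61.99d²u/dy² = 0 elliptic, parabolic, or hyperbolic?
Computing B² - 4AC with A = -20.46, B = -17.48, C = -61.99: discriminant = -4767.7112 (negative). Answer: elliptic.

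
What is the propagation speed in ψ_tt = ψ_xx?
Speed = 1. Information travels along characteristics x = x₀ ± 1t.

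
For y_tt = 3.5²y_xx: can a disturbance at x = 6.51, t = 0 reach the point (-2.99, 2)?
No. The domain of dependence is [-9.99, 4.01], and 6.51 is outside this interval.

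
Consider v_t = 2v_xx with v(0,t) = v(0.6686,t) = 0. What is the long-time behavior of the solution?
As t → ∞, v → 0. Heat diffuses out through both boundaries.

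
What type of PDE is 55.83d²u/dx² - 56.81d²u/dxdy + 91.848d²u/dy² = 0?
With A = 55.83, B = -56.81, C = 91.848, the discriminant is -17284.11926. This is an elliptic PDE.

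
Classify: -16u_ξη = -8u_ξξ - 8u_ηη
Rewriting in standard form: 8u_ξξ - 16u_ξη + 8u_ηη = 0. Parabolic (discriminant = 0).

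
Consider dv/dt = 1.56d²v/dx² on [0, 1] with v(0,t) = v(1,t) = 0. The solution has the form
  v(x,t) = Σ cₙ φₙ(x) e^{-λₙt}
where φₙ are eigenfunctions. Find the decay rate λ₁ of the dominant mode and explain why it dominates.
Eigenvalues: λₙ = 1.56n²π².
First three modes:
  n=1: λ₁ = 1.56π² ≈ 15.397
  n=2: λ₂ = 6.24π² ≈ 61.586 (4× faster decay)
  n=3: λ₃ = 14.04π² ≈ 138.569 (9× faster decay)
As t → ∞, higher modes decay exponentially faster. The n=1 mode dominates: v ~ c₁ sin(πx) e^{-λ₁t}.
Decay rate: λ₁ = 1.56π² ≈ 15.397.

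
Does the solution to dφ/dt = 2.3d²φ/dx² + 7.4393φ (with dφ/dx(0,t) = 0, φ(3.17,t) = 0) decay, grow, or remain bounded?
φ grows unboundedly. Reaction dominates diffusion (r=7.4393 > κπ²/(4L²)≈0.56); solution grows exponentially.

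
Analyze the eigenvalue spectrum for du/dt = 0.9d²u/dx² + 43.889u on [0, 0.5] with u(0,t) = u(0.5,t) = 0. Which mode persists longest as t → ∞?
Eigenvalues: λₙ = 0.9n²π²/0.5² - 43.889.
First three modes:
  n=1: λ₁ = 0.9π²/0.5² - 43.889 ≈ -8.358
  n=2: λ₂ = 3.6π²/0.5² - 43.889 ≈ 98.233
  n=3: λ₃ = 8.1π²/0.5² - 43.889 ≈ 275.886
Since 0.9π²/0.5² ≈ 35.531 < 43.889, λ₁ < 0.
The n=1 mode grows fastest (−λₙ is largest for n=1) → dominates.
Asymptotic: u ~ c₁ sin(πx/0.5) e^{8.358t} (exponential growth at rate −λ₁ ≈ 8.358).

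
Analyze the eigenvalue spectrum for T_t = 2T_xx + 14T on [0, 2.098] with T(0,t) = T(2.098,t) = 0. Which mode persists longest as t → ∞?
Eigenvalues: λₙ = 2n²π²/2.098² - 14.
First three modes:
  n=1: λ₁ = 2π²/2.098² - 14 ≈ -9.515
  n=2: λ₂ = 8π²/2.098² - 14 ≈ 3.938
  n=3: λ₃ = 18π²/2.098² - 14 ≈ 26.361
Since 2π²/2.098² ≈ 4.485 < 14, λ₁ < 0.
The n=1 mode grows fastest (−λₙ is largest for n=1) → dominates.
Asymptotic: T ~ c₁ sin(πx/2.098) e^{9.515t} (exponential growth at rate −λ₁ ≈ 9.515).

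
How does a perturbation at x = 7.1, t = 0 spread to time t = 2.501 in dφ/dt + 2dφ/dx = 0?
At x = 12.102. The characteristic carries data from (7.1, 0) to (12.102, 2.501).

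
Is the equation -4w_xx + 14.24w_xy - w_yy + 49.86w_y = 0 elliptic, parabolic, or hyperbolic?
Computing B² - 4AC with A = -4, B = 14.24, C = -1: discriminant = 186.7776 (positive). Answer: hyperbolic.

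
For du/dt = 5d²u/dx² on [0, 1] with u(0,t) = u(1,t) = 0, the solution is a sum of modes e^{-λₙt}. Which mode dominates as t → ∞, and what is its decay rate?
Eigenvalues: λₙ = 5n²π².
First three modes:
  n=1: λ₁ = 5π² ≈ 49.348
  n=2: λ₂ = 20π² ≈ 197.392 (4× faster decay)
  n=3: λ₃ = 45π² ≈ 444.132 (9× faster decay)
As t → ∞, higher modes decay exponentially faster. The n=1 mode dominates: u ~ c₁ sin(πx) e^{-λ₁t}.
Decay rate: λ₁ = 5π² ≈ 49.348.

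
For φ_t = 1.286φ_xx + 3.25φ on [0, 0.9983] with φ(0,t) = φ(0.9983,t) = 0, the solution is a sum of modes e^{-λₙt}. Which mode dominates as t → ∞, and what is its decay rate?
Eigenvalues: λₙ = 1.286n²π²/0.9983² - 3.25.
First three modes:
  n=1: λ₁ = 1.286π²/0.9983² - 3.25 ≈ 9.486
  n=2: λ₂ = 5.144π²/0.9983² - 3.25 ≈ 47.692
  n=3: λ₃ = 11.574π²/0.9983² - 3.25 ≈ 111.37
Since 1.286π²/0.9983² ≈ 12.736 > 3.25, all λₙ > 0.
The n=1 mode decays slowest → dominates as t → ∞.
Asymptotic: φ ~ c₁ sin(πx/0.9983) e^{-λ₁t} with decay rate λ₁ ≈ 9.486.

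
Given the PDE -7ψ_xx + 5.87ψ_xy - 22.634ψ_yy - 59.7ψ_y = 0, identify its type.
The second-order coefficients are A = -7, B = 5.87, C = -22.634. Since B² - 4AC = -599.2951 < 0, this is an elliptic PDE.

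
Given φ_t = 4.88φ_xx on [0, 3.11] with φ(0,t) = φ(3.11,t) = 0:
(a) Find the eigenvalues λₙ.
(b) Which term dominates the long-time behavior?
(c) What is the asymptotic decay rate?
Eigenvalues: λₙ = 4.88n²π²/3.11².
First three modes:
  n=1: λ₁ = 4.88π²/3.11² ≈ 4.98
  n=2: λ₂ = 19.52π²/3.11² ≈ 19.919 (4× faster decay)
  n=3: λ₃ = 43.92π²/3.11² ≈ 44.817 (9× faster decay)
As t → ∞, higher modes decay exponentially faster. The n=1 mode dominates: φ ~ c₁ sin(πx/3.11) e^{-λ₁t}.
Decay rate: λ₁ = 4.88π²/3.11² ≈ 4.98.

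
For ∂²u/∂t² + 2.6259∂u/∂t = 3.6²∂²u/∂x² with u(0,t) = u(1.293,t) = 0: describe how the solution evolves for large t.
u → 0. Damping (γ=2.6259) dissipates energy; oscillations decay exponentially.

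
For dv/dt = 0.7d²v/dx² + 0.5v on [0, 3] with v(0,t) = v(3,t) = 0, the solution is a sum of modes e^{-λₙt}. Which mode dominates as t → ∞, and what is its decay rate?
Eigenvalues: λₙ = 0.7n²π²/3² - 0.5.
First three modes:
  n=1: λ₁ = 0.7π²/3² - 0.5 ≈ 0.268
  n=2: λ₂ = 2.8π²/3² - 0.5 ≈ 2.571
  n=3: λ₃ = 6.3π²/3² - 0.5 ≈ 6.409
Since 0.7π²/3² ≈ 0.768 > 0.5, all λₙ > 0.
The n=1 mode decays slowest → dominates as t → ∞.
Asymptotic: v ~ c₁ sin(πx/3) e^{-λ₁t} with decay rate λ₁ ≈ 0.268.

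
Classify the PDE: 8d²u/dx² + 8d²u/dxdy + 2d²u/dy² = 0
A = 8, B = 8, C = 2. Discriminant B² - 4AC = 0. Since 0 = 0, parabolic.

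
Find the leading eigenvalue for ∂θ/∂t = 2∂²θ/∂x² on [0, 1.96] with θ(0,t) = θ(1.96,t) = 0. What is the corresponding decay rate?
Eigenvalues: λₙ = 2n²π²/1.96².
First three modes:
  n=1: λ₁ = 2π²/1.96² ≈ 5.138
  n=2: λ₂ = 8π²/1.96² ≈ 20.553 (4× faster decay)
  n=3: λ₃ = 18π²/1.96² ≈ 46.245 (9× faster decay)
As t → ∞, higher modes decay exponentially faster. The n=1 mode dominates: θ ~ c₁ sin(πx/1.96) e^{-λ₁t}.
Decay rate: λ₁ = 2π²/1.96² ≈ 5.138.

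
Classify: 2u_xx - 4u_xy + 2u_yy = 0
Parabolic (discriminant = 0).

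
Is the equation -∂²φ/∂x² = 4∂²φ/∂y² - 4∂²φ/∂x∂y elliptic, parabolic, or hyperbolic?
Rewriting in standard form: -∂²φ/∂x² + 4∂²φ/∂x∂y - 4∂²φ/∂y² = 0. Computing B² - 4AC with A = -1, B = 4, C = -4: discriminant = 0 (zero). Answer: parabolic.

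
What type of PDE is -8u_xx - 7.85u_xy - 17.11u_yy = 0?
With A = -8, B = -7.85, C = -17.11, the discriminant is -485.8975. This is an elliptic PDE.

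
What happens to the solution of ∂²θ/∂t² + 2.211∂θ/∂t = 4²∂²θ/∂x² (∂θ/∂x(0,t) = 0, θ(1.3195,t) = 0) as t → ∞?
θ → 0. Damping (γ=2.211) dissipates energy; oscillations decay exponentially.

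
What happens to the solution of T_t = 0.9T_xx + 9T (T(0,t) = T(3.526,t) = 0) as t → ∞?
T grows unboundedly. Reaction dominates diffusion (r=9 > κπ²/L²≈0.71); solution grows exponentially.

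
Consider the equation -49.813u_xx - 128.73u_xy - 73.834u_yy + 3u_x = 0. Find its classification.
Hyperbolic. (A = -49.813, B = -128.73, C = -73.834 gives B² - 4AC = 1859.840732.)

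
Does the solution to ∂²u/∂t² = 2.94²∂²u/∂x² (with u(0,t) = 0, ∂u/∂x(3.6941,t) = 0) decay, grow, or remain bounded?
u oscillates (no decay). Energy is conserved; the solution oscillates indefinitely as standing waves.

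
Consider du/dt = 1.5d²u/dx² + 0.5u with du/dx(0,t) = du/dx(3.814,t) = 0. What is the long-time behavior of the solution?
As t → ∞, u grows unboundedly. With Neumann BCs the constant mode has diffusion eigenvalue 0, so any r > 0 makes it grow like e^(0.5t); solution grows exponentially.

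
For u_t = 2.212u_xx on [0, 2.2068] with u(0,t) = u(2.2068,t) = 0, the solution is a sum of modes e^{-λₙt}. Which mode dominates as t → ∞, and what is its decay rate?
Eigenvalues: λₙ = 2.212n²π²/2.2068².
First three modes:
  n=1: λ₁ = 2.212π²/2.2068² ≈ 4.483
  n=2: λ₂ = 8.848π²/2.2068² ≈ 17.932 (4× faster decay)
  n=3: λ₃ = 19.908π²/2.2068² ≈ 40.346 (9× faster decay)
As t → ∞, higher modes decay exponentially faster. The n=1 mode dominates: u ~ c₁ sin(πx/2.2068) e^{-λ₁t}.
Decay rate: λ₁ = 2.212π²/2.2068² ≈ 4.483.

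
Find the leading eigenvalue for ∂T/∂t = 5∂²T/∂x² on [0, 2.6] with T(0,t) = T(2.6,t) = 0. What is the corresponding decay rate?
Eigenvalues: λₙ = 5n²π²/2.6².
First three modes:
  n=1: λ₁ = 5π²/2.6² ≈ 7.3
  n=2: λ₂ = 20π²/2.6² ≈ 29.2 (4× faster decay)
  n=3: λ₃ = 45π²/2.6² ≈ 65.7 (9× faster decay)
As t → ∞, higher modes decay exponentially faster. The n=1 mode dominates: T ~ c₁ sin(πx/2.6) e^{-λ₁t}.
Decay rate: λ₁ = 5π²/2.6² ≈ 7.3.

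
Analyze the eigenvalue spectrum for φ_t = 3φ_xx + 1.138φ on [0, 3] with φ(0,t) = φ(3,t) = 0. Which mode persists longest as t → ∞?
Eigenvalues: λₙ = 3n²π²/3² - 1.138.
First three modes:
  n=1: λ₁ = 3π²/3² - 1.138 ≈ 2.152
  n=2: λ₂ = 12π²/3² - 1.138 ≈ 12.021
  n=3: λ₃ = 27π²/3² - 1.138 ≈ 28.471
Since 3π²/3² ≈ 3.29 > 1.138, all λₙ > 0.
The n=1 mode decays slowest → dominates as t → ∞.
Asymptotic: φ ~ c₁ sin(πx/3) e^{-λ₁t} with decay rate λ₁ ≈ 2.152.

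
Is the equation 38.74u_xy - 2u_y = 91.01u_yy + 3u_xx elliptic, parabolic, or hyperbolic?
Rewriting in standard form: -3u_xx + 38.74u_xy - 91.01u_yy - 2u_y = 0. Computing B² - 4AC with A = -3, B = 38.74, C = -91.01: discriminant = 408.6676 (positive). Answer: hyperbolic.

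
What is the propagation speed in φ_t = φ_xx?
Infinite. The heat equation is parabolic, not hyperbolic, so disturbances propagate instantly.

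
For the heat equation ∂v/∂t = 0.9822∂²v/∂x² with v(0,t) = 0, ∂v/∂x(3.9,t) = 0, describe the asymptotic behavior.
v → 0. Heat escapes through the Dirichlet boundary.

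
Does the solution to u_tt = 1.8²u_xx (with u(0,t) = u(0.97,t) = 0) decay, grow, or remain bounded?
u oscillates (no decay). Energy is conserved; the solution oscillates indefinitely as standing waves.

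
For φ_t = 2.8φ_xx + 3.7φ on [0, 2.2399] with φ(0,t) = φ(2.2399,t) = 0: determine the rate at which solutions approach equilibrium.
Eigenvalues: λₙ = 2.8n²π²/2.2399² - 3.7.
First three modes:
  n=1: λ₁ = 2.8π²/2.2399² - 3.7 ≈ 1.808
  n=2: λ₂ = 11.2π²/2.2399² - 3.7 ≈ 18.332
  n=3: λ₃ = 25.2π²/2.2399² - 3.7 ≈ 45.873
Since 2.8π²/2.2399² ≈ 5.508 > 3.7, all λₙ > 0.
The n=1 mode decays slowest → dominates as t → ∞.
Asymptotic: φ ~ c₁ sin(πx/2.2399) e^{-λ₁t} with decay rate λ₁ ≈ 1.808.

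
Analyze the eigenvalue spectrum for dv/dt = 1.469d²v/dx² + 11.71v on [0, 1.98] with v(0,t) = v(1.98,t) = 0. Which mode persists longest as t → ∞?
Eigenvalues: λₙ = 1.469n²π²/1.98² - 11.71.
First three modes:
  n=1: λ₁ = 1.469π²/1.98² - 11.71 ≈ -8.012
  n=2: λ₂ = 5.876π²/1.98² - 11.71 ≈ 3.083
  n=3: λ₃ = 13.221π²/1.98² - 11.71 ≈ 21.574
Since 1.469π²/1.98² ≈ 3.698 < 11.71, λ₁ < 0.
The n=1 mode grows fastest (−λₙ is largest for n=1) → dominates.
Asymptotic: v ~ c₁ sin(πx/1.98) e^{8.012t} (exponential growth at rate −λ₁ ≈ 8.012).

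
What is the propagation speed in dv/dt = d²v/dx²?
Infinite. The heat equation is parabolic, not hyperbolic, so disturbances propagate instantly.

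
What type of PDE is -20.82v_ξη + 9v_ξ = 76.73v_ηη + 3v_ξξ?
Rewriting in standard form: -3v_ξξ - 20.82v_ξη - 76.73v_ηη + 9v_ξ = 0. With A = -3, B = -20.82, C = -76.73, the discriminant is -487.2876. This is an elliptic PDE.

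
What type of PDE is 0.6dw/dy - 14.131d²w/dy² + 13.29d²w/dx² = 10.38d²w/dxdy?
Rewriting in standard form: 13.29d²w/dx² - 10.38d²w/dxdy - 14.131d²w/dy² + 0.6dw/dy = 0. With A = 13.29, B = -10.38, C = -14.131, the discriminant is 858.94836. This is a hyperbolic PDE.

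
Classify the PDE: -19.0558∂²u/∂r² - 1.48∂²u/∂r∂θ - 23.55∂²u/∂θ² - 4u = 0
A = -19.0558, B = -1.48, C = -23.55. Discriminant B² - 4AC = -1792.86596. Since -1792.86596 < 0, elliptic.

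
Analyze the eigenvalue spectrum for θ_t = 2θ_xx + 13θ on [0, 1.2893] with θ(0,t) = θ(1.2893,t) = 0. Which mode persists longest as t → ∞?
Eigenvalues: λₙ = 2n²π²/1.2893² - 13.
First three modes:
  n=1: λ₁ = 2π²/1.2893² - 13 ≈ -1.125
  n=2: λ₂ = 8π²/1.2893² - 13 ≈ 34.499
  n=3: λ₃ = 18π²/1.2893² - 13 ≈ 93.872
Since 2π²/1.2893² ≈ 11.875 < 13, λ₁ < 0.
The n=1 mode grows fastest (−λₙ is largest for n=1) → dominates.
Asymptotic: θ ~ c₁ sin(πx/1.2893) e^{1.125t} (exponential growth at rate −λ₁ ≈ 1.125).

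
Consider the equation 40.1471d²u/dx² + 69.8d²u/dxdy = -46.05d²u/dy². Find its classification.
Rewriting in standard form: 40.1471d²u/dx² + 69.8d²u/dxdy + 46.05d²u/dy² = 0. Elliptic. (A = 40.1471, B = 69.8, C = 46.05 gives B² - 4AC = -2523.05582.)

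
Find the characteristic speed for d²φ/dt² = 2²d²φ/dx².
Speed = 2. Information travels along characteristics x = x₀ ± 2t.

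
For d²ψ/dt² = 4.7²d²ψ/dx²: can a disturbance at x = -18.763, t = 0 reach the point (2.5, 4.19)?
No. The domain of dependence is [-17.193, 22.193], and -18.763 is outside this interval.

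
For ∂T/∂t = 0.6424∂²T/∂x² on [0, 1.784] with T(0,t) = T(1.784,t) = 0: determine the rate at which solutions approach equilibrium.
Eigenvalues: λₙ = 0.6424n²π²/1.784².
First three modes:
  n=1: λ₁ = 0.6424π²/1.784² ≈ 1.992
  n=2: λ₂ = 2.5696π²/1.784² ≈ 7.968 (4× faster decay)
  n=3: λ₃ = 5.7816π²/1.784² ≈ 17.929 (9× faster decay)
As t → ∞, higher modes decay exponentially faster. The n=1 mode dominates: T ~ c₁ sin(πx/1.784) e^{-λ₁t}.
Decay rate: λ₁ = 0.6424π²/1.784² ≈ 1.992.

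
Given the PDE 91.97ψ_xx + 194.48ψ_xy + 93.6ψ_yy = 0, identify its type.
The second-order coefficients are A = 91.97, B = 194.48, C = 93.6. Since B² - 4AC = 3388.9024 > 0, this is a hyperbolic PDE.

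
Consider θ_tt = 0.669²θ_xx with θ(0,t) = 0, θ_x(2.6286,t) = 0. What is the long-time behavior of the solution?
As t → ∞, θ oscillates (no decay). Energy is conserved; the solution oscillates indefinitely as standing waves.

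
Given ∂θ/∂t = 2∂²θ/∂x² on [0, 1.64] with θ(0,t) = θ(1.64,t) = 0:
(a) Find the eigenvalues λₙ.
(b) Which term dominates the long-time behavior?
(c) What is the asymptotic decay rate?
Eigenvalues: λₙ = 2n²π²/1.64².
First three modes:
  n=1: λ₁ = 2π²/1.64² ≈ 7.339
  n=2: λ₂ = 8π²/1.64² ≈ 29.356 (4× faster decay)
  n=3: λ₃ = 18π²/1.64² ≈ 66.052 (9× faster decay)
As t → ∞, higher modes decay exponentially faster. The n=1 mode dominates: θ ~ c₁ sin(πx/1.64) e^{-λ₁t}.
Decay rate: λ₁ = 2π²/1.64² ≈ 7.339.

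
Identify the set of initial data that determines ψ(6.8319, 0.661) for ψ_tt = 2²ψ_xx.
Domain of dependence: [5.5099, 8.1539]. Signals travel at speed 2, so data within |x - 6.8319| ≤ 2·0.661 = 1.322 can reach the point.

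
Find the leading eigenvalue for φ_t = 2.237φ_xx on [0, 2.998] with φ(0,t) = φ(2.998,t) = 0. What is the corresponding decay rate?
Eigenvalues: λₙ = 2.237n²π²/2.998².
First three modes:
  n=1: λ₁ = 2.237π²/2.998² ≈ 2.456
  n=2: λ₂ = 8.948π²/2.998² ≈ 9.826 (4× faster decay)
  n=3: λ₃ = 20.133π²/2.998² ≈ 22.108 (9× faster decay)
As t → ∞, higher modes decay exponentially faster. The n=1 mode dominates: φ ~ c₁ sin(πx/2.998) e^{-λ₁t}.
Decay rate: λ₁ = 2.237π²/2.998² ≈ 2.456.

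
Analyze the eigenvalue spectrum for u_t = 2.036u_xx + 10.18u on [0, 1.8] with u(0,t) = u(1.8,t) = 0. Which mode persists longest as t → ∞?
Eigenvalues: λₙ = 2.036n²π²/1.8² - 10.18.
First three modes:
  n=1: λ₁ = 2.036π²/1.8² - 10.18 ≈ -3.978
  n=2: λ₂ = 8.144π²/1.8² - 10.18 ≈ 14.628
  n=3: λ₃ = 18.324π²/1.8² - 10.18 ≈ 45.638
Since 2.036π²/1.8² ≈ 6.202 < 10.18, λ₁ < 0.
The n=1 mode grows fastest (−λₙ is largest for n=1) → dominates.
Asymptotic: u ~ c₁ sin(πx/1.8) e^{3.978t} (exponential growth at rate −λ₁ ≈ 3.978).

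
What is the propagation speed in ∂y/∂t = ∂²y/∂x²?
Infinite. The heat equation is parabolic, not hyperbolic, so disturbances propagate instantly.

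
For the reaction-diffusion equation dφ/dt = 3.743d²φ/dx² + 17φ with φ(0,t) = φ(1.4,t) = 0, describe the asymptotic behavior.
φ → 0. Diffusion dominates reaction (r=17 < κπ²/L²≈18.85); solution decays.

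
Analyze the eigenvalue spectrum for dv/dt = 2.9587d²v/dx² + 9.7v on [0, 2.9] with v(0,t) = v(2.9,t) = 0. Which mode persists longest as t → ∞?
Eigenvalues: λₙ = 2.9587n²π²/2.9² - 9.7.
First three modes:
  n=1: λ₁ = 2.9587π²/2.9² - 9.7 ≈ -6.228
  n=2: λ₂ = 11.8348π²/2.9² - 9.7 ≈ 4.189
  n=3: λ₃ = 26.6283π²/2.9² - 9.7 ≈ 21.55
Since 2.9587π²/2.9² ≈ 3.472 < 9.7, λ₁ < 0.
The n=1 mode grows fastest (−λₙ is largest for n=1) → dominates.
Asymptotic: v ~ c₁ sin(πx/2.9) e^{6.228t} (exponential growth at rate −λ₁ ≈ 6.228).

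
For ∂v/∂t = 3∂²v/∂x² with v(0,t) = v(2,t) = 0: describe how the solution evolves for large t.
v → 0. Heat diffuses out through both boundaries.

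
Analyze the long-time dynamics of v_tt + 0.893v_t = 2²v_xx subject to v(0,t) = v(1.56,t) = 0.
Long-time behavior: v → 0. Damping (γ=0.893) dissipates energy; oscillations decay exponentially.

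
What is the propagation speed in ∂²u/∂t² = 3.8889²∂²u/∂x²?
Speed = 3.8889. Information travels along characteristics x = x₀ ± 3.8889t.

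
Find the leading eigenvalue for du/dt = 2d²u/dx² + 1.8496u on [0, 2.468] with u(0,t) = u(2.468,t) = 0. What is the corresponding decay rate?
Eigenvalues: λₙ = 2n²π²/2.468² - 1.8496.
First three modes:
  n=1: λ₁ = 2π²/2.468² - 1.8496 ≈ 1.391
  n=2: λ₂ = 8π²/2.468² - 1.8496 ≈ 11.113
  n=3: λ₃ = 18π²/2.468² - 1.8496 ≈ 27.317
Since 2π²/2.468² ≈ 3.241 > 1.8496, all λₙ > 0.
The n=1 mode decays slowest → dominates as t → ∞.
Asymptotic: u ~ c₁ sin(πx/2.468) e^{-λ₁t} with decay rate λ₁ ≈ 1.391.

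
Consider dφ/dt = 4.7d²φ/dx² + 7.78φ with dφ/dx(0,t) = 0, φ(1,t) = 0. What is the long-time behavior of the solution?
As t → ∞, φ → 0. Diffusion dominates reaction (r=7.78 < κπ²/(4L²)≈11.6); solution decays.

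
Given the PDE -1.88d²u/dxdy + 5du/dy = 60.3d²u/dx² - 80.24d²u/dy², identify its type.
Rewriting in standard form: -60.3d²u/dx² - 1.88d²u/dxdy + 80.24d²u/dy² + 5du/dy = 0. The second-order coefficients are A = -60.3, B = -1.88, C = 80.24. Since B² - 4AC = 19357.4224 > 0, this is a hyperbolic PDE.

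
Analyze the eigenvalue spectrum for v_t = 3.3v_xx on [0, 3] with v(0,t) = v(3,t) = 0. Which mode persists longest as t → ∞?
Eigenvalues: λₙ = 3.3n²π²/3².
First three modes:
  n=1: λ₁ = 3.3π²/3² ≈ 3.619
  n=2: λ₂ = 13.2π²/3² ≈ 14.475 (4× faster decay)
  n=3: λ₃ = 29.7π²/3² ≈ 32.57 (9× faster decay)
As t → ∞, higher modes decay exponentially faster. The n=1 mode dominates: v ~ c₁ sin(πx/3) e^{-λ₁t}.
Decay rate: λ₁ = 3.3π²/3² ≈ 3.619.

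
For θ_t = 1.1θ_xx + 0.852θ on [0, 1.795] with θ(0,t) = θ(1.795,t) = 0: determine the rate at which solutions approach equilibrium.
Eigenvalues: λₙ = 1.1n²π²/1.795² - 0.852.
First three modes:
  n=1: λ₁ = 1.1π²/1.795² - 0.852 ≈ 2.517
  n=2: λ₂ = 4.4π²/1.795² - 0.852 ≈ 12.626
  n=3: λ₃ = 9.9π²/1.795² - 0.852 ≈ 29.473
Since 1.1π²/1.795² ≈ 3.369 > 0.852, all λₙ > 0.
The n=1 mode decays slowest → dominates as t → ∞.
Asymptotic: θ ~ c₁ sin(πx/1.795) e^{-λ₁t} with decay rate λ₁ ≈ 2.517.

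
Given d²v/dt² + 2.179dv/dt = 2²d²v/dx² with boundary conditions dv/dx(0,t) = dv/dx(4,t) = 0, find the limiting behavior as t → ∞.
v → constant (steady state). Damping (γ=2.179) dissipates the nonconstant modes; with Neumann BCs the spatial average obeys M''+γM'=0 and tends to a finite limit.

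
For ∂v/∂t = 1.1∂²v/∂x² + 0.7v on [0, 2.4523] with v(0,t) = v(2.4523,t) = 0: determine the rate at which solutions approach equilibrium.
Eigenvalues: λₙ = 1.1n²π²/2.4523² - 0.7.
First three modes:
  n=1: λ₁ = 1.1π²/2.4523² - 0.7 ≈ 1.105
  n=2: λ₂ = 4.4π²/2.4523² - 0.7 ≈ 6.521
  n=3: λ₃ = 9.9π²/2.4523² - 0.7 ≈ 15.548
Since 1.1π²/2.4523² ≈ 1.805 > 0.7, all λₙ > 0.
The n=1 mode decays slowest → dominates as t → ∞.
Asymptotic: v ~ c₁ sin(πx/2.4523) e^{-λ₁t} with decay rate λ₁ ≈ 1.105.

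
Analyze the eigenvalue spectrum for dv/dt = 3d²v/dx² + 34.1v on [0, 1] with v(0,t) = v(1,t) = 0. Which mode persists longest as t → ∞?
Eigenvalues: λₙ = 3n²π²/1² - 34.1.
First three modes:
  n=1: λ₁ = 3π² - 34.1 ≈ -4.491
  n=2: λ₂ = 12π² - 34.1 ≈ 84.335
  n=3: λ₃ = 27π² - 34.1 ≈ 232.379
Since 3π² ≈ 29.609 < 34.1, λ₁ < 0.
The n=1 mode grows fastest (−λₙ is largest for n=1) → dominates.
Asymptotic: v ~ c₁ sin(πx/1) e^{4.491t} (exponential growth at rate −λ₁ ≈ 4.491).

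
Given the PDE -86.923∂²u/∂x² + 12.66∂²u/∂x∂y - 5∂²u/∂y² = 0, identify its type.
The second-order coefficients are A = -86.923, B = 12.66, C = -5. Since B² - 4AC = -1578.1844 < 0, this is an elliptic PDE.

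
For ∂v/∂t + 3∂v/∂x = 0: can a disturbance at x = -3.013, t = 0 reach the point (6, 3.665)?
No. Only data at x = -4.995 affects (6, 3.665). Advection has one-way propagation along characteristics.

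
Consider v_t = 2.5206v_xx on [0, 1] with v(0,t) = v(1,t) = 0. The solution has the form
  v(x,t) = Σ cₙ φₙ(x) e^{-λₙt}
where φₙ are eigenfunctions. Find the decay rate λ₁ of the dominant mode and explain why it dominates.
Eigenvalues: λₙ = 2.5206n²π².
First three modes:
  n=1: λ₁ = 2.5206π² ≈ 24.877
  n=2: λ₂ = 10.0824π² ≈ 99.509 (4× faster decay)
  n=3: λ₃ = 22.6854π² ≈ 223.896 (9× faster decay)
As t → ∞, higher modes decay exponentially faster. The n=1 mode dominates: v ~ c₁ sin(πx) e^{-λ₁t}.
Decay rate: λ₁ = 2.5206π² ≈ 24.877.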